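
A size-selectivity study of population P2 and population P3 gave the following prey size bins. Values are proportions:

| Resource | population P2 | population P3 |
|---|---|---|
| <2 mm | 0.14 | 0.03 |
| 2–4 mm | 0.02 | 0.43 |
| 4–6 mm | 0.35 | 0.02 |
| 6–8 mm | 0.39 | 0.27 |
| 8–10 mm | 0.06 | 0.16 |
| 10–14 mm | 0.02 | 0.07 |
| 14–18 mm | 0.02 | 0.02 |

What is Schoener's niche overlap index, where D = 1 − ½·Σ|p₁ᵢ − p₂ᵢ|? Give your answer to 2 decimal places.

Σ|p₁ᵢ − p₂ᵢ| = 0.11 + 0.41 + 0.33 + 0.12 + 0.10 + 0.05 + 0.00 = 1.12
D = 1 − ½ × 1.12 = 1 − 0.560 = 0.4400

0.44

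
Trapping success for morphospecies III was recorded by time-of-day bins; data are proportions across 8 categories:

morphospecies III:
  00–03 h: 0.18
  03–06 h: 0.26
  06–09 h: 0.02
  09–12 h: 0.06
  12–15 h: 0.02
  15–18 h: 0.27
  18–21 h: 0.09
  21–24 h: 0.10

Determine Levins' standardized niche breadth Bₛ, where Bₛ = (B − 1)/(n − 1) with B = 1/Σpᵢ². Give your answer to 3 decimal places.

0.588

Σpᵢ² = 0.18² + 0.26² + 0.02² + 0.06² + 0.02² + 0.27² + 0.09² + 0.10² = 0.0324 + 0.0676 + 0.0004 + 0.0036 + 0.0004 + 0.0729 + 0.0081 + 0.0100 = 0.1954
B = 1 / 0.1954 = 5.11771
Bₛ = (B − 1)/(n − 1) = (5.11771 − 1)/(8 − 1) = 4.11771/7 = 0.58824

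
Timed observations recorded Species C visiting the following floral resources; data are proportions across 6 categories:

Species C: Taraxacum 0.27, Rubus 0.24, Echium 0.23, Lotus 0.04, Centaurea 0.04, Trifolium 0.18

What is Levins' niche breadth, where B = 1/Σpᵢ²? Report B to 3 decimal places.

4.566

Σpᵢ² = 0.27² + 0.24² + 0.23² + 0.04² + 0.04² + 0.18² = 0.0729 + 0.0576 + 0.0529 + 0.0016 + 0.0016 + 0.0324 = 0.2190
B = 1 / 0.2190 = 4.56621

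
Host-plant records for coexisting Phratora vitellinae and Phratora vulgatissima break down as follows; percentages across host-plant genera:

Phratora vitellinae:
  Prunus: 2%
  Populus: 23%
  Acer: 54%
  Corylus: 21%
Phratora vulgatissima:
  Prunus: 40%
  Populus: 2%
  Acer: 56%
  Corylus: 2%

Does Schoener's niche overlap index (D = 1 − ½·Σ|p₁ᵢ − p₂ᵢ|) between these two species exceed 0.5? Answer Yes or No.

Convert percentages to proportions (divide by 100).
Σ|p₁ᵢ − p₂ᵢ| = 0.38 + 0.21 + 0.02 + 0.19 = 0.80
D = 1 − ½ × 0.80 = 1 − 0.400 = 0.6000
D = 0.6000 > 0.5 → Yes.

Yes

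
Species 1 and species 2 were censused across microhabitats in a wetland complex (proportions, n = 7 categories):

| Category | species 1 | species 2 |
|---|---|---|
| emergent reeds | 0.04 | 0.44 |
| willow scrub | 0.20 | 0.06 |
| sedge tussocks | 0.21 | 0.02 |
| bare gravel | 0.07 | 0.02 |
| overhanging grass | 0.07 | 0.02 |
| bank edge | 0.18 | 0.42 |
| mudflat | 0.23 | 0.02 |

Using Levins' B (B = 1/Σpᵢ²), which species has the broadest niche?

species 1

Σp_1ᵢ² = 0.04² + 0.20² + 0.21² + 0.07² + 0.07² + 0.18² + 0.23² = 0.0016 + 0.0400 + 0.0441 + 0.0049 + 0.0049 + 0.0324 + 0.0529 = 0.1808
B_1 = 1 / 0.1808 = 5.5310
Σp_2ᵢ² = 0.44² + 0.06² + 0.02² + 0.02² + 0.02² + 0.42² + 0.02² = 0.1936 + 0.0036 + 0.0004 + 0.0004 + 0.0004 + 0.1764 + 0.0004 = 0.3752
B_2 = 1 / 0.3752 = 2.6652
Highest B → broadest niche (most generalist): species 1 (B = 5.53).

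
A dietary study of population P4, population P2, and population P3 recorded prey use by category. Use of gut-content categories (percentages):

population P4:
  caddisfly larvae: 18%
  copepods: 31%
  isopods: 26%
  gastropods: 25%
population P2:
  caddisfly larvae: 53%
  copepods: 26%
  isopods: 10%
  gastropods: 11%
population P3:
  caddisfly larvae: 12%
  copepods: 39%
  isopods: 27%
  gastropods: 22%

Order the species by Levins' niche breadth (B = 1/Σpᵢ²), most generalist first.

population P4 > population P3 > population P2

Convert percentages to proportions (divide by 100).
Σp_P4ᵢ² = 0.18² + 0.31² + 0.26² + 0.25² = 0.0324 + 0.0961 + 0.0676 + 0.0625 = 0.2586
B_P4 = 1 / 0.2586 = 3.8670
Σp_P2ᵢ² = 0.53² + 0.26² + 0.10² + 0.11² = 0.2809 + 0.0676 + 0.0100 + 0.0121 = 0.3706
B_P2 = 1 / 0.3706 = 2.6983
Σp_P3ᵢ² = 0.12² + 0.39² + 0.27² + 0.22² = 0.0144 + 0.1521 + 0.0729 + 0.0484 = 0.2878
B_P3 = 1 / 0.2878 = 3.4746
Ranking by B (broadest → narrowest): population P4 (3.87) > population P3 (3.47) > population P2 (2.70)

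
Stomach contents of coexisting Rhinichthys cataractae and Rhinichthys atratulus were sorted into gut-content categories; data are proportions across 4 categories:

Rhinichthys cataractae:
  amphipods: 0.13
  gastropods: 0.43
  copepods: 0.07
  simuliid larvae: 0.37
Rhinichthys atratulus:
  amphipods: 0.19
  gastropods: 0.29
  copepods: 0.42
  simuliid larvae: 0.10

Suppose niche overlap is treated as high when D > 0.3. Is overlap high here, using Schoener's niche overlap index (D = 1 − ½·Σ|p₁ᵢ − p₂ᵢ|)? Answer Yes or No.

Yes

Σ|p₁ᵢ − p₂ᵢ| = 0.06 + 0.14 + 0.35 + 0.27 = 0.82
D = 1 − ½ × 0.82 = 1 − 0.410 = 0.5900
D = 0.5900 > 0.3 → Yes.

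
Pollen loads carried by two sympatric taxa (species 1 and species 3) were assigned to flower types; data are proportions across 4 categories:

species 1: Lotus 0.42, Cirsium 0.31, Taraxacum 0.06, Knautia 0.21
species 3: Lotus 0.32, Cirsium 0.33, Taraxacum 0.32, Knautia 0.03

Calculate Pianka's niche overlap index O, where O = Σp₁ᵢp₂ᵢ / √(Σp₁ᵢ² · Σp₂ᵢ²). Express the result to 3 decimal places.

Σ p₁ᵢp₂ᵢ = 0.1344 + 0.1023 + 0.0192 + 0.0063 = 0.2622
Σp_1ᵢ² = 0.42² + 0.31² + 0.06² + 0.21² = 0.1764 + 0.0961 + 0.0036 + 0.0441 = 0.3202
Σp_2ᵢ² = 0.32² + 0.33² + 0.32² + 0.03² = 0.1024 + 0.1089 + 0.1024 + 0.0009 = 0.3146
O = 0.2622 / √(0.3202 × 0.3146) = 0.2622 / 0.317388 = 0.82612

0.826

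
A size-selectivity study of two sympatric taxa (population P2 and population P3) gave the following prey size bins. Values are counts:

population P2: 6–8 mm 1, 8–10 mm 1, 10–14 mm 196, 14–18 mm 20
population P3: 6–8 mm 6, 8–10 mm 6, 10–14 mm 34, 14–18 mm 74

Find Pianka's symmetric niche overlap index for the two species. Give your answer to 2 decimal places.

Proportions for population P2 (n=218): 1/218=0.0046, 1/218=0.0046, 196/218=0.8991, 20/218=0.0917
Proportions for population P3 (n=120): 6/120=0.0500, 6/120=0.0500, 34/120=0.2833, 74/120=0.6167
Σ p₁ᵢp₂ᵢ = 0.000230 + 0.000230 + 0.254715 + 0.056551 = 0.311726
Σp_1ᵢ² = 0.0046² + 0.0046² + 0.8991² + 0.0917² = 0.000021 + 0.000021 + 0.808381 + 0.008409 = 0.816832
Σp_2ᵢ² = 0.0500² + 0.0500² + 0.2833² + 0.6167² = 0.002500 + 0.002500 + 0.080259 + 0.380319 = 0.465578
O = 0.311726 / √(0.816832 × 0.465578) = 0.311726 / 0.6166839 = 0.5055

0.51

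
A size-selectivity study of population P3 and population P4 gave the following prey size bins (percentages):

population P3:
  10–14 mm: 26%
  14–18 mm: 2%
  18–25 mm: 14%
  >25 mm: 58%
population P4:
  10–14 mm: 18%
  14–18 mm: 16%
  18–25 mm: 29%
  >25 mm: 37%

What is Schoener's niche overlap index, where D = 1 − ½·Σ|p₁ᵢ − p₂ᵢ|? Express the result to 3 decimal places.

Convert percentages to proportions (divide by 100).
Σ|p₁ᵢ − p₂ᵢ| = 0.08 + 0.14 + 0.15 + 0.21 = 0.58
D = 1 − ½ × 0.58 = 1 − 0.290 = 0.71000

0.710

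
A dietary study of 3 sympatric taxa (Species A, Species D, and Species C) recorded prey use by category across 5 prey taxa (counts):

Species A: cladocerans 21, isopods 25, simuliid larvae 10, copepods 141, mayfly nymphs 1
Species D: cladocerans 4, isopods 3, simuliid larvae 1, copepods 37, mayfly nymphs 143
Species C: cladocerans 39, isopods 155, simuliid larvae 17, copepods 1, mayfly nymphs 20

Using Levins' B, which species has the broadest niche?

Species C

Proportions for Species A (n=198): 21/198=0.1061, 25/198=0.1263, 10/198=0.0505, 141/198=0.7121, 1/198=0.0051
Proportions for Species D (n=188): 4/188=0.0213, 3/188=0.0160, 1/188=0.0053, 37/188=0.1968, 143/188=0.7606
Proportions for Species C (n=232): 39/232=0.1681, 155/232=0.6681, 17/232=0.0733, 1/232=0.0043, 20/232=0.0862
Σp_Aᵢ² = 0.1061² + 0.1263² + 0.0505² + 0.7121² + 0.0051² = 0.011257 + 0.015952 + 0.002550 + 0.507086 + 0.000026 = 0.536871
B_A = 1 / 0.536871 = 1.8626
Σp_Dᵢ² = 0.0213² + 0.0160² + 0.0053² + 0.1968² + 0.7606² = 0.000454 + 0.000256 + 0.000028 + 0.038730 + 0.578512 = 0.617980
B_D = 1 / 0.617980 = 1.6182
Σp_Cᵢ² = 0.1681² + 0.6681² + 0.0733² + 0.0043² + 0.0862² = 0.028258 + 0.446358 + 0.005373 + 0.000018 + 0.007430 = 0.487437
B_C = 1 / 0.487437 = 2.0515
Highest B → broadest niche (most generalist): Species C (B = 2.05).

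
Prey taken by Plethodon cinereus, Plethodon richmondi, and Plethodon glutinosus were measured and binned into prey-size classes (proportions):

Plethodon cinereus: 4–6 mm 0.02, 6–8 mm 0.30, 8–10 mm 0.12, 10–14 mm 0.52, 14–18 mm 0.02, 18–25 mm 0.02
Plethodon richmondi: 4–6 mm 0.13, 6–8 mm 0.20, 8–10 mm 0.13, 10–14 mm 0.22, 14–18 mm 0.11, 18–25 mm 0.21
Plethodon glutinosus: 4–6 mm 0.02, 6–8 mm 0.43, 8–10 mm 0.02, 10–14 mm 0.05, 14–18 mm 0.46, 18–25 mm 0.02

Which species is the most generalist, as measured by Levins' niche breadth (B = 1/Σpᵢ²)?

Σp_cineᵢ² = 0.02² + 0.30² + 0.12² + 0.52² + 0.02² + 0.02² = 0.0004 + 0.0900 + 0.0144 + 0.2704 + 0.0004 + 0.0004 = 0.3760
B_cine = 1 / 0.3760 = 2.6596
Σp_richᵢ² = 0.13² + 0.20² + 0.13² + 0.22² + 0.11² + 0.21² = 0.0169 + 0.0400 + 0.0169 + 0.0484 + 0.0121 + 0.0441 = 0.1784
B_rich = 1 / 0.1784 = 5.6054
Σp_glutᵢ² = 0.02² + 0.43² + 0.02² + 0.05² + 0.46² + 0.02² = 0.0004 + 0.1849 + 0.0004 + 0.0025 + 0.2116 + 0.0004 = 0.4002
B_glut = 1 / 0.4002 = 2.4988
Highest B → broadest niche (most generalist): Plethodon richmondi (B = 5.61).

Plethodon richmondi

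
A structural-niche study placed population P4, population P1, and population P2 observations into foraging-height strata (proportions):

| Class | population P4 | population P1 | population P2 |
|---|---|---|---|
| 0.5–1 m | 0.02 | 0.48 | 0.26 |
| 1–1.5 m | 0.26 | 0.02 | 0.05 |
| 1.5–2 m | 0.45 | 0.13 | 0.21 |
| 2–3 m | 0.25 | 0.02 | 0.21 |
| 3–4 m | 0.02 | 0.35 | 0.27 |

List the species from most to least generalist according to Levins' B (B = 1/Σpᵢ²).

population P2 > population P4 > population P1

Σp_P4ᵢ² = 0.02² + 0.26² + 0.45² + 0.25² + 0.02² = 0.0004 + 0.0676 + 0.2025 + 0.0625 + 0.0004 = 0.3334
B_P4 = 1 / 0.3334 = 2.9994
Σp_P1ᵢ² = 0.48² + 0.02² + 0.13² + 0.02² + 0.35² = 0.2304 + 0.0004 + 0.0169 + 0.0004 + 0.1225 = 0.3706
B_P1 = 1 / 0.3706 = 2.6983
Σp_P2ᵢ² = 0.26² + 0.05² + 0.21² + 0.21² + 0.27² = 0.0676 + 0.0025 + 0.0441 + 0.0441 + 0.0729 = 0.2312
B_P2 = 1 / 0.2312 = 4.3253
Ranking by B (broadest → narrowest): population P2 (4.33) > population P4 (3.00) > population P1 (2.70)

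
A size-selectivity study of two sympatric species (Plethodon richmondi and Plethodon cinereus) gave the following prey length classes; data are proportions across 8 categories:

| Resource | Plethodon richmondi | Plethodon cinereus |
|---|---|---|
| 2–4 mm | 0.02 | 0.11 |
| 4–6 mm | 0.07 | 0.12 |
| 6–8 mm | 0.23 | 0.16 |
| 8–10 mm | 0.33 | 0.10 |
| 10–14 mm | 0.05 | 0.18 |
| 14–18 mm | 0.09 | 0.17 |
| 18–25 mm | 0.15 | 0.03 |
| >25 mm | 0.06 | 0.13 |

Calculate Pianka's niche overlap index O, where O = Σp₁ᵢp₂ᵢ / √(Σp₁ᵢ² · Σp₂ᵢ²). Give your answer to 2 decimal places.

0.69

Σ p₁ᵢp₂ᵢ = 0.0022 + 0.0084 + 0.0368 + 0.0330 + 0.0090 + 0.0153 + 0.0045 + 0.0078 = 0.1170
Σp_1ᵢ² = 0.02² + 0.07² + 0.23² + 0.33² + 0.05² + 0.09² + 0.15² + 0.06² = 0.0004 + 0.0049 + 0.0529 + 0.1089 + 0.0025 + 0.0081 + 0.0225 + 0.0036 = 0.2038
Σp_2ᵢ² = 0.11² + 0.12² + 0.16² + 0.10² + 0.18² + 0.17² + 0.03² + 0.13² = 0.0121 + 0.0144 + 0.0256 + 0.0100 + 0.0324 + 0.0289 + 0.0009 + 0.0169 = 0.1412
O = 0.1170 / √(0.2038 × 0.1412) = 0.1170 / 0.16964 = 0.6897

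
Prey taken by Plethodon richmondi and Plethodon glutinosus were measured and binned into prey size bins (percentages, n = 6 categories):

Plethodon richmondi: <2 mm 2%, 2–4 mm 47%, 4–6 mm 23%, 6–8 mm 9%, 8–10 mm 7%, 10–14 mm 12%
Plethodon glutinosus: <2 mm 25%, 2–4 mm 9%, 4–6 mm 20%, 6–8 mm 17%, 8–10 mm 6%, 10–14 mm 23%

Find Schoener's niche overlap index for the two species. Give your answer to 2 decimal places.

0.58

Convert percentages to proportions (divide by 100).
Σ|p₁ᵢ − p₂ᵢ| = 0.23 + 0.38 + 0.03 + 0.08 + 0.01 + 0.11 = 0.84
D = 1 − ½ × 0.84 = 1 − 0.420 = 0.5800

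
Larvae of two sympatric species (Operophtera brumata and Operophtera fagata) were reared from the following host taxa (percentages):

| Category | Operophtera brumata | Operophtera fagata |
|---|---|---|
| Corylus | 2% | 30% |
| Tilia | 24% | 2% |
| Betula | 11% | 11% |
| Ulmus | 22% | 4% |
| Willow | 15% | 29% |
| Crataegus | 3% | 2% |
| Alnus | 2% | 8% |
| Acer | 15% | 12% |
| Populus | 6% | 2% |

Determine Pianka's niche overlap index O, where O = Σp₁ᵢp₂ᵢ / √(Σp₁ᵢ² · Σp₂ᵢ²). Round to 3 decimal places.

Convert percentages to proportions (divide by 100).
Σ p₁ᵢp₂ᵢ = 0.0060 + 0.0048 + 0.0121 + 0.0088 + 0.0435 + 0.0006 + 0.0016 + 0.0180 + 0.0012 = 0.0966
Σp_1ᵢ² = 0.02² + 0.24² + 0.11² + 0.22² + 0.15² + 0.03² + 0.02² + 0.15² + 0.06² = 0.0004 + 0.0576 + 0.0121 + 0.0484 + 0.0225 + 0.0009 + 0.0004 + 0.0225 + 0.0036 = 0.1684
Σp_2ᵢ² = 0.30² + 0.02² + 0.11² + 0.04² + 0.29² + 0.02² + 0.08² + 0.12² + 0.02² = 0.0900 + 0.0004 + 0.0121 + 0.0016 + 0.0841 + 0.0004 + 0.0064 + 0.0144 + 0.0004 = 0.2098
O = 0.0966 / √(0.1684 × 0.2098) = 0.0966 / 0.187964 = 0.51393

0.514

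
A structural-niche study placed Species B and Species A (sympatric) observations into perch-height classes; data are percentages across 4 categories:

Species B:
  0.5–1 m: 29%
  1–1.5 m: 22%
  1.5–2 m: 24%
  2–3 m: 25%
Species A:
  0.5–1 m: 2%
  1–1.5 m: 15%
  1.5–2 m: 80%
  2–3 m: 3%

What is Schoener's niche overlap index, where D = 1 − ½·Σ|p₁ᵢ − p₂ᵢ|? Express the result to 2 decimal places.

Convert percentages to proportions (divide by 100).
Σ|p₁ᵢ − p₂ᵢ| = 0.27 + 0.07 + 0.56 + 0.22 = 1.12
D = 1 − ½ × 1.12 = 1 − 0.560 = 0.4400

0.44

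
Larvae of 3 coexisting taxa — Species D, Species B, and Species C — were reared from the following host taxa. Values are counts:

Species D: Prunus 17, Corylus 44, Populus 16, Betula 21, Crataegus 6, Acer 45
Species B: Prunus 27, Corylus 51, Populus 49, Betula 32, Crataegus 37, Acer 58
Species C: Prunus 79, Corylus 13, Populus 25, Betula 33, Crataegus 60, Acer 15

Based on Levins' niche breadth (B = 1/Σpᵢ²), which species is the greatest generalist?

Species B

Proportions for Species D (n=149): 17/149=0.1141, 44/149=0.2953, 16/149=0.1074, 21/149=0.1409, 6/149=0.0403, 45/149=0.3020
Proportions for Species B (n=254): 27/254=0.1063, 51/254=0.2008, 49/254=0.1929, 32/254=0.1260, 37/254=0.1457, 58/254=0.2283
Proportions for Species C (n=225): 79/225=0.3511, 13/225=0.0578, 25/225=0.1111, 33/225=0.1467, 60/225=0.2667, 15/225=0.0667
Σp_Dᵢ² = 0.1141² + 0.2953² + 0.1074² + 0.1409² + 0.0403² + 0.3020² = 0.013019 + 0.087202 + 0.011535 + 0.019853 + 0.001624 + 0.091204 = 0.224437
B_D = 1 / 0.224437 = 4.4556
Σp_Bᵢ² = 0.1063² + 0.2008² + 0.1929² + 0.1260² + 0.1457² + 0.2283² = 0.011300 + 0.040321 + 0.037210 + 0.015876 + 0.021228 + 0.052121 = 0.178056
B_B = 1 / 0.178056 = 5.6162
Σp_Cᵢ² = 0.3511² + 0.0578² + 0.1111² + 0.1467² + 0.2667² + 0.0667² = 0.123271 + 0.003341 + 0.012343 + 0.021521 + 0.071129 + 0.004449 = 0.236054
B_C = 1 / 0.236054 = 4.2363
Highest B → broadest niche (most generalist): Species B (B = 5.62).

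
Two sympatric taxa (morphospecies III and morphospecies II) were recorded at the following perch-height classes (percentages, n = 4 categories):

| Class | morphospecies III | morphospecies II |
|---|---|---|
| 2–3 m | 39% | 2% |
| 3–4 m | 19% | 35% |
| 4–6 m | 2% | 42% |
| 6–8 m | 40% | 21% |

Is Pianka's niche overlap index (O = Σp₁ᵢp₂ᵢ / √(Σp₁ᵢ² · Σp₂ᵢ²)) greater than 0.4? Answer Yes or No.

Yes

Convert percentages to proportions (divide by 100).
Σ p₁ᵢp₂ᵢ = 0.0078 + 0.0665 + 0.0084 + 0.0840 = 0.1667
Σp_1ᵢ² = 0.39² + 0.19² + 0.02² + 0.40² = 0.1521 + 0.0361 + 0.0004 + 0.1600 = 0.3486
Σp_2ᵢ² = 0.02² + 0.35² + 0.42² + 0.21² = 0.0004 + 0.1225 + 0.1764 + 0.0441 = 0.3434
O = 0.1667 / √(0.3486 × 0.3434) = 0.1667 / 0.34599 = 0.4818
O = 0.4818 > 0.4 → Yes.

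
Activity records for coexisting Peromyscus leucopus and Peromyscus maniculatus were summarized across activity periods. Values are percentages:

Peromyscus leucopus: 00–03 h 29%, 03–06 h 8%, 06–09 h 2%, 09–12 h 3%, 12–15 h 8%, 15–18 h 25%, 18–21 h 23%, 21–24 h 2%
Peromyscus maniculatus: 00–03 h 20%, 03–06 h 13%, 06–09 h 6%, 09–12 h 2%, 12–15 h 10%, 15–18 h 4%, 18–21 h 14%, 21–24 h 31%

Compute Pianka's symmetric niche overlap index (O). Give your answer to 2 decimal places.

0.63

Convert percentages to proportions (divide by 100).
Σ p₁ᵢp₂ᵢ = 0.0580 + 0.0104 + 0.0012 + 0.0006 + 0.0080 + 0.0100 + 0.0322 + 0.0062 = 0.1266
Σp_1ᵢ² = 0.29² + 0.08² + 0.02² + 0.03² + 0.08² + 0.25² + 0.23² + 0.02² = 0.0841 + 0.0064 + 0.0004 + 0.0009 + 0.0064 + 0.0625 + 0.0529 + 0.0004 = 0.2140
Σp_2ᵢ² = 0.20² + 0.13² + 0.06² + 0.02² + 0.10² + 0.04² + 0.14² + 0.31² = 0.0400 + 0.0169 + 0.0036 + 0.0004 + 0.0100 + 0.0016 + 0.0196 + 0.0961 = 0.1882
O = 0.1266 / √(0.2140 × 0.1882) = 0.1266 / 0.20069 = 0.6308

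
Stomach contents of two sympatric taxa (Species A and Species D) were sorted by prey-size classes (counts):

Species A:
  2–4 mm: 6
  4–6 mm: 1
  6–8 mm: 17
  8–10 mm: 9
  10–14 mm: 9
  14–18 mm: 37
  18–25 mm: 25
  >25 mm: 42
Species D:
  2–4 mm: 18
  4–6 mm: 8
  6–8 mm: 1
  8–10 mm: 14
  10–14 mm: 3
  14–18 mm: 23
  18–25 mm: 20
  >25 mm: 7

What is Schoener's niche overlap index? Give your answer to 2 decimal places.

Proportions for Species A (n=146): 6/146=0.0411, 1/146=0.0068, 17/146=0.1164, 9/146=0.0616, 9/146=0.0616, 37/146=0.2534, 25/146=0.1712, 42/146=0.2877
Proportions for Species D (n=94): 18/94=0.1915, 8/94=0.0851, 1/94=0.0106, 14/94=0.1489, 3/94=0.0319, 23/94=0.2447, 20/94=0.2128, 7/94=0.0745
Σ|p₁ᵢ − p₂ᵢ| = 0.1504 + 0.0783 + 0.1058 + 0.0873 + 0.0297 + 0.0087 + 0.0416 + 0.2132 = 0.7150
D = 1 − ½ × 0.7150 = 1 − 0.35750 = 0.64250

0.64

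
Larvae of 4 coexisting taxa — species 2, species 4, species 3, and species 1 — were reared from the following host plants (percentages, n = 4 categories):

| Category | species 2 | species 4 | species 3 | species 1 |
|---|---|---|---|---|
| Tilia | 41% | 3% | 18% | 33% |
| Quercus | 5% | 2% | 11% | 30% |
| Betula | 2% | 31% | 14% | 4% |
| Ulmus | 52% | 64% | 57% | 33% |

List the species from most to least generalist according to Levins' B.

species 1 > species 3 > species 2 > species 4

Convert percentages to proportions (divide by 100).
Σp_2ᵢ² = 0.41² + 0.05² + 0.02² + 0.52² = 0.1681 + 0.0025 + 0.0004 + 0.2704 = 0.4414
B_2 = 1 / 0.4414 = 2.2655
Σp_4ᵢ² = 0.03² + 0.02² + 0.31² + 0.64² = 0.0009 + 0.0004 + 0.0961 + 0.4096 = 0.5070
B_4 = 1 / 0.5070 = 1.9724
Σp_3ᵢ² = 0.18² + 0.11² + 0.14² + 0.57² = 0.0324 + 0.0121 + 0.0196 + 0.3249 = 0.3890
B_3 = 1 / 0.3890 = 2.5707
Σp_1ᵢ² = 0.33² + 0.30² + 0.04² + 0.33² = 0.1089 + 0.0900 + 0.0016 + 0.1089 = 0.3094
B_1 = 1 / 0.3094 = 3.2321
Ranking by B (broadest → narrowest): species 1 (3.23) > species 3 (2.57) > species 2 (2.27) > species 4 (1.97)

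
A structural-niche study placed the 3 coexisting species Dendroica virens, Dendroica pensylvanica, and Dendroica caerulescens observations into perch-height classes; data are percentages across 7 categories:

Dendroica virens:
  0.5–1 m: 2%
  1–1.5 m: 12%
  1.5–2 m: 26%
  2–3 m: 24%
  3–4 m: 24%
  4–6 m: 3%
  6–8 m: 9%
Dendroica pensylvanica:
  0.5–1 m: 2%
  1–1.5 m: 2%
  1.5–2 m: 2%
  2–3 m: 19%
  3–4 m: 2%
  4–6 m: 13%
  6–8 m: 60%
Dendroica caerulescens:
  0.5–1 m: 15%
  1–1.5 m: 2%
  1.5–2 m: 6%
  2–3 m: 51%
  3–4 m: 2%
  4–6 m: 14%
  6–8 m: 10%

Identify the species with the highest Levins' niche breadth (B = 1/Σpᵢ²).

Convert percentages to proportions (divide by 100).
Σp_vireᵢ² = 0.02² + 0.12² + 0.26² + 0.24² + 0.24² + 0.03² + 0.09² = 0.0004 + 0.0144 + 0.0676 + 0.0576 + 0.0576 + 0.0009 + 0.0081 = 0.2066
B_vire = 1 / 0.2066 = 4.8403
Σp_pensᵢ² = 0.02² + 0.02² + 0.02² + 0.19² + 0.02² + 0.13² + 0.60² = 0.0004 + 0.0004 + 0.0004 + 0.0361 + 0.0004 + 0.0169 + 0.3600 = 0.4146
B_pens = 1 / 0.4146 = 2.4120
Σp_caerᵢ² = 0.15² + 0.02² + 0.06² + 0.51² + 0.02² + 0.14² + 0.10² = 0.0225 + 0.0004 + 0.0036 + 0.2601 + 0.0004 + 0.0196 + 0.0100 = 0.3166
B_caer = 1 / 0.3166 = 3.1586
Highest B → broadest niche (most generalist): Dendroica virens (B = 4.84).

Dendroica virens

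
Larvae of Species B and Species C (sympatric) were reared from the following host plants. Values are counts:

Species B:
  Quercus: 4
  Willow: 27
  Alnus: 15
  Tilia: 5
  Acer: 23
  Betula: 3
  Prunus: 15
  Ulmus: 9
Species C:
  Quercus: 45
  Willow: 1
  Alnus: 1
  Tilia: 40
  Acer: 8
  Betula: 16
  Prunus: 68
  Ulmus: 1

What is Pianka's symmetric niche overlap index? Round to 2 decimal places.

0.42

Proportions for Species B (n=101): 4/101=0.0396, 27/101=0.2673, 15/101=0.1485, 5/101=0.0495, 23/101=0.2277, 3/101=0.0297, 15/101=0.1485, 9/101=0.0891
Proportions for Species C (n=180): 45/180=0.2500, 1/180=0.0056, 1/180=0.0056, 40/180=0.2222, 8/180=0.0444, 16/180=0.0889, 68/180=0.3778, 1/180=0.0056
Σ p₁ᵢp₂ᵢ = 0.009900 + 0.001497 + 0.000832 + 0.010999 + 0.010110 + 0.002640 + 0.056103 + 0.000499 = 0.092580
Σp_1ᵢ² = 0.0396² + 0.2673² + 0.1485² + 0.0495² + 0.2277² + 0.0297² + 0.1485² + 0.0891² = 0.001568 + 0.071449 + 0.022052 + 0.002450 + 0.051847 + 0.000882 + 0.022052 + 0.007939 = 0.180239
Σp_2ᵢ² = 0.2500² + 0.0056² + 0.0056² + 0.2222² + 0.0444² + 0.0889² + 0.3778² + 0.0056² = 0.062500 + 0.000031 + 0.000031 + 0.049373 + 0.001971 + 0.007903 + 0.142733 + 0.000031 = 0.264573
O = 0.092580 / √(0.180239 × 0.264573) = 0.092580 / 0.2183721 = 0.4240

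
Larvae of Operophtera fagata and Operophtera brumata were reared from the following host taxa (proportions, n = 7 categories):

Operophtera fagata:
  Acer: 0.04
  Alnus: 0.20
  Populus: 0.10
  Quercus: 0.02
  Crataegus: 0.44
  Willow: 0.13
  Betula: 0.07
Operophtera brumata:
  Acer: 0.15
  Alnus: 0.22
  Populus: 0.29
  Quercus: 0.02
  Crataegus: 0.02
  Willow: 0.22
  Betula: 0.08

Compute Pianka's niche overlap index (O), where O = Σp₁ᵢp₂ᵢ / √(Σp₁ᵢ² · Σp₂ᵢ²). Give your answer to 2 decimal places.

0.52

Σ p₁ᵢp₂ᵢ = 0.0060 + 0.0440 + 0.0290 + 0.0004 + 0.0088 + 0.0286 + 0.0056 = 0.1224
Σp_1ᵢ² = 0.04² + 0.20² + 0.10² + 0.02² + 0.44² + 0.13² + 0.07² = 0.0016 + 0.0400 + 0.0100 + 0.0004 + 0.1936 + 0.0169 + 0.0049 = 0.2674
Σp_2ᵢ² = 0.15² + 0.22² + 0.29² + 0.02² + 0.02² + 0.22² + 0.08² = 0.0225 + 0.0484 + 0.0841 + 0.0004 + 0.0004 + 0.0484 + 0.0064 = 0.2106
O = 0.1224 / √(0.2674 × 0.2106) = 0.1224 / 0.23731 = 0.5158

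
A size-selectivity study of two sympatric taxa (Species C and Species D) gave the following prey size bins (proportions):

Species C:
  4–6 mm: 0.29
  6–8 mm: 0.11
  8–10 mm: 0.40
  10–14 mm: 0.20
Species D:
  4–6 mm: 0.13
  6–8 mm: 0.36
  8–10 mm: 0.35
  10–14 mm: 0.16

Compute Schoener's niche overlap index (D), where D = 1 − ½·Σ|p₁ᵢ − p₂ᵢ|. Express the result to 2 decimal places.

0.75

Σ|p₁ᵢ − p₂ᵢ| = 0.16 + 0.25 + 0.05 + 0.04 = 0.50
D = 1 − ½ × 0.50 = 1 − 0.250 = 0.7500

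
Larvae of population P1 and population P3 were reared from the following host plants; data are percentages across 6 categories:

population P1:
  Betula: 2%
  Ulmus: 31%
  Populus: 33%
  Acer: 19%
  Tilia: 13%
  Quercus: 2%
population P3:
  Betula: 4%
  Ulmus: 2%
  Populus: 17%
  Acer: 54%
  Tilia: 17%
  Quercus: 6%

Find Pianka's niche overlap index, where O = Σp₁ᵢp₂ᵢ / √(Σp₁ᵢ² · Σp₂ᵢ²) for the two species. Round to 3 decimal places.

Convert percentages to proportions (divide by 100).
Σ p₁ᵢp₂ᵢ = 0.0008 + 0.0062 + 0.0561 + 0.1026 + 0.0221 + 0.0012 = 0.1890
Σp_1ᵢ² = 0.02² + 0.31² + 0.33² + 0.19² + 0.13² + 0.02² = 0.0004 + 0.0961 + 0.1089 + 0.0361 + 0.0169 + 0.0004 = 0.2588
Σp_2ᵢ² = 0.04² + 0.02² + 0.17² + 0.54² + 0.17² + 0.06² = 0.0016 + 0.0004 + 0.0289 + 0.2916 + 0.0289 + 0.0036 = 0.3550
O = 0.1890 / √(0.2588 × 0.3550) = 0.1890 / 0.303107 = 0.62354

0.624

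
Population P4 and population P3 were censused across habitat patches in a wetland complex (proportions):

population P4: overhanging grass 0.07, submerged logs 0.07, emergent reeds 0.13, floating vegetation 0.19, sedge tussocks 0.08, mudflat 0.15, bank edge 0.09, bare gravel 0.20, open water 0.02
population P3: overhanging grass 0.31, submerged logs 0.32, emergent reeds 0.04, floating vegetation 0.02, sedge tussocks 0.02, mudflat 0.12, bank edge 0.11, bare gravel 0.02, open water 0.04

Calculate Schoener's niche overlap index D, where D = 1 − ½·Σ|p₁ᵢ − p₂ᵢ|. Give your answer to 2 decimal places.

0.47

Σ|p₁ᵢ − p₂ᵢ| = 0.24 + 0.25 + 0.09 + 0.17 + 0.06 + 0.03 + 0.02 + 0.18 + 0.02 = 1.06
D = 1 − ½ × 1.06 = 1 − 0.530 = 0.4700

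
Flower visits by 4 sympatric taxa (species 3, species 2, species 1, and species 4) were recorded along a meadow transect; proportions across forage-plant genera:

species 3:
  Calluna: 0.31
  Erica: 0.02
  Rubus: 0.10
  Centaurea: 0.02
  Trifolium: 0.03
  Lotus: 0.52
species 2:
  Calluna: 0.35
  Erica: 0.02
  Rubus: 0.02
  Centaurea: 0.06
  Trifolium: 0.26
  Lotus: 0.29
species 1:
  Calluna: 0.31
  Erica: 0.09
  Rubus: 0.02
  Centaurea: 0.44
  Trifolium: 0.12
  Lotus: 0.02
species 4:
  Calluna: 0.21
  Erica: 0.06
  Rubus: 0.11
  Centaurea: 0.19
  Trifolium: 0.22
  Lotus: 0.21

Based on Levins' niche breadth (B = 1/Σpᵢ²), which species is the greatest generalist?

Σp_3ᵢ² = 0.31² + 0.02² + 0.10² + 0.02² + 0.03² + 0.52² = 0.0961 + 0.0004 + 0.0100 + 0.0004 + 0.0009 + 0.2704 = 0.3782
B_3 = 1 / 0.3782 = 2.6441
Σp_2ᵢ² = 0.35² + 0.02² + 0.02² + 0.06² + 0.26² + 0.29² = 0.1225 + 0.0004 + 0.0004 + 0.0036 + 0.0676 + 0.0841 = 0.2786
B_2 = 1 / 0.2786 = 3.5894
Σp_1ᵢ² = 0.31² + 0.09² + 0.02² + 0.44² + 0.12² + 0.02² = 0.0961 + 0.0081 + 0.0004 + 0.1936 + 0.0144 + 0.0004 = 0.3130
B_1 = 1 / 0.3130 = 3.1949
Σp_4ᵢ² = 0.21² + 0.06² + 0.11² + 0.19² + 0.22² + 0.21² = 0.0441 + 0.0036 + 0.0121 + 0.0361 + 0.0484 + 0.0441 = 0.1884
B_4 = 1 / 0.1884 = 5.3079
Highest B → broadest niche (most generalist): species 4 (B = 5.31).

species 4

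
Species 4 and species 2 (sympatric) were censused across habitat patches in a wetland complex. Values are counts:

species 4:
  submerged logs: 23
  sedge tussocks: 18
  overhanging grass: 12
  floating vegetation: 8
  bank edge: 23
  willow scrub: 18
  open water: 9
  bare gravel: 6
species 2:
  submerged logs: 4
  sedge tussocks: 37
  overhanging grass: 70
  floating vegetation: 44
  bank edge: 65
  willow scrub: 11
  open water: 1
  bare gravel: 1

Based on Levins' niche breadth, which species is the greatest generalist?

Proportions for species 4 (n=117): 23/117=0.1966, 18/117=0.1538, 12/117=0.1026, 8/117=0.0684, 23/117=0.1966, 18/117=0.1538, 9/117=0.0769, 6/117=0.0513
Proportions for species 2 (n=233): 4/233=0.0172, 37/233=0.1588, 70/233=0.3004, 44/233=0.1888, 65/233=0.2790, 11/233=0.0472, 1/233=0.0043, 1/233=0.0043
Σp_4ᵢ² = 0.1966² + 0.1538² + 0.1026² + 0.0684² + 0.1966² + 0.1538² + 0.0769² + 0.0513² = 0.038652 + 0.023654 + 0.010527 + 0.004679 + 0.038652 + 0.023654 + 0.005914 + 0.002632 = 0.148364
B_4 = 1 / 0.148364 = 6.7402
Σp_2ᵢ² = 0.0172² + 0.1588² + 0.3004² + 0.1888² + 0.2790² + 0.0472² + 0.0043² + 0.0043² = 0.000296 + 0.025217 + 0.090240 + 0.035645 + 0.077841 + 0.002228 + 0.000018 + 0.000018 = 0.231503
B_2 = 1 / 0.231503 = 4.3196
Highest B → broadest niche (most generalist): species 4 (B = 6.74).

species 4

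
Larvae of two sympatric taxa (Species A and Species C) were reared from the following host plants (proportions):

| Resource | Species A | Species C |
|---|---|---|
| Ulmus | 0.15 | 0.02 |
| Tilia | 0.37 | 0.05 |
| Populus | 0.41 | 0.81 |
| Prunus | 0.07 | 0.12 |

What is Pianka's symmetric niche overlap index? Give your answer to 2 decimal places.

0.77

Σ p₁ᵢp₂ᵢ = 0.0030 + 0.0185 + 0.3321 + 0.0084 = 0.3620
Σp_1ᵢ² = 0.15² + 0.37² + 0.41² + 0.07² = 0.0225 + 0.1369 + 0.1681 + 0.0049 = 0.3324
Σp_2ᵢ² = 0.02² + 0.05² + 0.81² + 0.12² = 0.0004 + 0.0025 + 0.6561 + 0.0144 = 0.6734
O = 0.3620 / √(0.3324 × 0.6734) = 0.3620 / 0.47312 = 0.7651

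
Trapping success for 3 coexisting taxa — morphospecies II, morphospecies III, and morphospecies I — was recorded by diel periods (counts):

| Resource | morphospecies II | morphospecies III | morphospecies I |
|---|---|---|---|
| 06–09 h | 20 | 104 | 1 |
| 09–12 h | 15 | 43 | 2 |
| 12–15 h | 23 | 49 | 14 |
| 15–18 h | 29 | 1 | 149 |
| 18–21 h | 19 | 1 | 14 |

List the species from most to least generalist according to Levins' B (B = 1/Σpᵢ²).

Proportions for morphospecies II (n=106): 20/106=0.1887, 15/106=0.1415, 23/106=0.2170, 29/106=0.2736, 19/106=0.1792
Proportions for morphospecies III (n=198): 104/198=0.5253, 43/198=0.2172, 49/198=0.2475, 1/198=0.0051, 1/198=0.0051
Proportions for morphospecies I (n=180): 1/180=0.0056, 2/180=0.0111, 14/180=0.0778, 149/180=0.8278, 14/180=0.0778
Σp_IIᵢ² = 0.1887² + 0.1415² + 0.2170² + 0.2736² + 0.1792² = 0.035608 + 0.020022 + 0.047089 + 0.074857 + 0.032113 = 0.209689
B_II = 1 / 0.209689 = 4.7690
Σp_IIIᵢ² = 0.5253² + 0.2172² + 0.2475² + 0.0051² + 0.0051² = 0.275940 + 0.047176 + 0.061256 + 0.000026 + 0.000026 = 0.384424
B_III = 1 / 0.384424 = 2.6013
Σp_Iᵢ² = 0.0056² + 0.0111² + 0.0778² + 0.8278² + 0.0778² = 0.000031 + 0.000123 + 0.006053 + 0.685253 + 0.006053 = 0.697513
B_I = 1 / 0.697513 = 1.4337
Ranking by B (broadest → narrowest): morphospecies II (4.77) > morphospecies III (2.60) > morphospecies I (1.43)

morphospecies II > morphospecies III > morphospecies I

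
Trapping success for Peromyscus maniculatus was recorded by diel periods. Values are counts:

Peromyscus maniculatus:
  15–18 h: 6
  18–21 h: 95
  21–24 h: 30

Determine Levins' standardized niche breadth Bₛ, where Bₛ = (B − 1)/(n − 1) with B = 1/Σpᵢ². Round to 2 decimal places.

0.36

Proportions for Peromyscus maniculatus (n=131): 6/131=0.0458, 95/131=0.7252, 30/131=0.2290
Σpᵢ² = 0.0458² + 0.7252² + 0.2290² = 0.002098 + 0.525915 + 0.052441 = 0.580454
B = 1 / 0.580454 = 1.7228
Bₛ = (B − 1)/(n − 1) = (1.7228 − 1)/(3 − 1) = 0.7228/2 = 0.3614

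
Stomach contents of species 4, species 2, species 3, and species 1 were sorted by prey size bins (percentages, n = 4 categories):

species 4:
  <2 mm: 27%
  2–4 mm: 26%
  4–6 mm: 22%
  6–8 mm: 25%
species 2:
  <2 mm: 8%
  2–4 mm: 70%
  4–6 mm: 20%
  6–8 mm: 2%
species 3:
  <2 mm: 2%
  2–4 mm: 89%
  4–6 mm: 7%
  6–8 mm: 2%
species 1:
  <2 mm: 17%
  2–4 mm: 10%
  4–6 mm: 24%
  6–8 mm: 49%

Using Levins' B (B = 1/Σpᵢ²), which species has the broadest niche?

species 4

Convert percentages to proportions (divide by 100).
Σp_4ᵢ² = 0.27² + 0.26² + 0.22² + 0.25² = 0.0729 + 0.0676 + 0.0484 + 0.0625 = 0.2514
B_4 = 1 / 0.2514 = 3.9777
Σp_2ᵢ² = 0.08² + 0.70² + 0.20² + 0.02² = 0.0064 + 0.4900 + 0.0400 + 0.0004 = 0.5368
B_2 = 1 / 0.5368 = 1.8629
Σp_3ᵢ² = 0.02² + 0.89² + 0.07² + 0.02² = 0.0004 + 0.7921 + 0.0049 + 0.0004 = 0.7978
B_3 = 1 / 0.7978 = 1.2534
Σp_1ᵢ² = 0.17² + 0.10² + 0.24² + 0.49² = 0.0289 + 0.0100 + 0.0576 + 0.2401 = 0.3366
B_1 = 1 / 0.3366 = 2.9709
Highest B → broadest niche (most generalist): species 4 (B = 3.98).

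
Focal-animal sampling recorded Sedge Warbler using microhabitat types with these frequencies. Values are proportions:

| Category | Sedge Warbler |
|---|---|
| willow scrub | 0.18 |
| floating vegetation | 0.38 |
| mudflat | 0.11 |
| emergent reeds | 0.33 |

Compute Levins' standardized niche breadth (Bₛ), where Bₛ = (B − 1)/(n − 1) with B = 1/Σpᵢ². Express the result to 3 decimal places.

0.786

Σpᵢ² = 0.18² + 0.38² + 0.11² + 0.33² = 0.0324 + 0.1444 + 0.0121 + 0.1089 = 0.2978
B = 1 / 0.2978 = 3.35796
Bₛ = (B − 1)/(n − 1) = (3.35796 − 1)/(4 − 1) = 2.35796/3 = 0.78599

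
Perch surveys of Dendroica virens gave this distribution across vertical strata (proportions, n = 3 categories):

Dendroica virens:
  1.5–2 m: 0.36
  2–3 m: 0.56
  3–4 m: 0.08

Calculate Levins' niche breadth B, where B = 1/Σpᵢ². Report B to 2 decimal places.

2.22

Σpᵢ² = 0.36² + 0.56² + 0.08² = 0.1296 + 0.3136 + 0.0064 = 0.4496
B = 1 / 0.4496 = 2.2242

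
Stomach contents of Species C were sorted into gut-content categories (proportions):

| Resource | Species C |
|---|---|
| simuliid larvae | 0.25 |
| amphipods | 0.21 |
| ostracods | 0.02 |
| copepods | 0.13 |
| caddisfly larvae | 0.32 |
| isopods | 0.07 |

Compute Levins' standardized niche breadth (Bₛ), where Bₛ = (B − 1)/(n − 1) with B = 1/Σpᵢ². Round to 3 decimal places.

0.665

Σpᵢ² = 0.25² + 0.21² + 0.02² + 0.13² + 0.32² + 0.07² = 0.0625 + 0.0441 + 0.0004 + 0.0169 + 0.1024 + 0.0049 = 0.2312
B = 1 / 0.2312 = 4.32526
Bₛ = (B − 1)/(n − 1) = (4.32526 − 1)/(6 − 1) = 3.32526/5 = 0.66505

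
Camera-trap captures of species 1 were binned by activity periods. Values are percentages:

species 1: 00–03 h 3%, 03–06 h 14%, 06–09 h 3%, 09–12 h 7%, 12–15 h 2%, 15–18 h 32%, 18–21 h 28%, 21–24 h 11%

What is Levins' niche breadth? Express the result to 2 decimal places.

4.55

Convert percentages to proportions (divide by 100).
Σpᵢ² = 0.03² + 0.14² + 0.03² + 0.07² + 0.02² + 0.32² + 0.28² + 0.11² = 0.0009 + 0.0196 + 0.0009 + 0.0049 + 0.0004 + 0.1024 + 0.0784 + 0.0121 = 0.2196
B = 1 / 0.2196 = 4.5537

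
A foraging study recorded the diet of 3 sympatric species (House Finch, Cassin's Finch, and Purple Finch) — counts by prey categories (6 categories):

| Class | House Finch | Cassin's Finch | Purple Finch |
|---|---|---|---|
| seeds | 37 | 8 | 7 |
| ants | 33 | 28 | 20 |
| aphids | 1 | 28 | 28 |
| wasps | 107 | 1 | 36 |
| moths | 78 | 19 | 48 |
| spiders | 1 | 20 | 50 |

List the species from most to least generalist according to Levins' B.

Proportions for House Finch (n=257): 37/257=0.1440, 33/257=0.1284, 1/257=0.0039, 107/257=0.4163, 78/257=0.3035, 1/257=0.0039
Proportions for Cassin's Finch (n=104): 8/104=0.0769, 28/104=0.2692, 28/104=0.2692, 1/104=0.0096, 19/104=0.1827, 20/104=0.1923
Proportions for Purple Finch (n=189): 7/189=0.0370, 20/189=0.1058, 28/189=0.1481, 36/189=0.1905, 48/189=0.2540, 50/189=0.2646
Σp_Housᵢ² = 0.1440² + 0.1284² + 0.0039² + 0.4163² + 0.3035² + 0.0039² = 0.020736 + 0.016487 + 0.000015 + 0.173306 + 0.092112 + 0.000015 = 0.302671
B_Hous = 1 / 0.302671 = 3.3039
Σp_Cassᵢ² = 0.0769² + 0.2692² + 0.2692² + 0.0096² + 0.1827² + 0.1923² = 0.005914 + 0.072469 + 0.072469 + 0.000092 + 0.033379 + 0.036979 = 0.221302
B_Cass = 1 / 0.221302 = 4.5187
Σp_Purpᵢ² = 0.0370² + 0.1058² + 0.1481² + 0.1905² + 0.2540² + 0.2646² = 0.001369 + 0.011194 + 0.021934 + 0.036290 + 0.064516 + 0.070013 = 0.205316
B_Purp = 1 / 0.205316 = 4.8705
Ranking by B (broadest → narrowest): Purple Finch (4.87) > Cassin's Finch (4.52) > House Finch (3.30)

Purple Finch > Cassin's Finch > House Finch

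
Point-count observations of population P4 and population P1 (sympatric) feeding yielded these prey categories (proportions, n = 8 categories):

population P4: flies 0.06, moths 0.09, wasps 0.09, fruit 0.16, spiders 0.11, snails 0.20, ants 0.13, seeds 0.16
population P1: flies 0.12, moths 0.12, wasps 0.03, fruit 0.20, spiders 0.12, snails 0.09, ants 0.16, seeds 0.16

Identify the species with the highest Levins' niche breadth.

Σp_P4ᵢ² = 0.06² + 0.09² + 0.09² + 0.16² + 0.11² + 0.20² + 0.13² + 0.16² = 0.0036 + 0.0081 + 0.0081 + 0.0256 + 0.0121 + 0.0400 + 0.0169 + 0.0256 = 0.1400
B_P4 = 1 / 0.1400 = 7.1429
Σp_P1ᵢ² = 0.12² + 0.12² + 0.03² + 0.20² + 0.12² + 0.09² + 0.16² + 0.16² = 0.0144 + 0.0144 + 0.0009 + 0.0400 + 0.0144 + 0.0081 + 0.0256 + 0.0256 = 0.1434
B_P1 = 1 / 0.1434 = 6.9735
Highest B → broadest niche (most generalist): population P4 (B = 7.14).

population P4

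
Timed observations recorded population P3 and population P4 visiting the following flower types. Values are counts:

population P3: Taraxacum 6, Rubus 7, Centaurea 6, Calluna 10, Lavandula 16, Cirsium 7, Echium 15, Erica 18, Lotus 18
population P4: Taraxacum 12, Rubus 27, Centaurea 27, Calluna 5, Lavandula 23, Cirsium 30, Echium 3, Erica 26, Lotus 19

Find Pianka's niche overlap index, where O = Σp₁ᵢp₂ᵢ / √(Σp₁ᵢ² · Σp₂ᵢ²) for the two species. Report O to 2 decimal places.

0.80

Proportions for population P3 (n=103): 6/103=0.0583, 7/103=0.0680, 6/103=0.0583, 10/103=0.0971, 16/103=0.1553, 7/103=0.0680, 15/103=0.1456, 18/103=0.1748, 18/103=0.1748
Proportions for population P4 (n=172): 12/172=0.0698, 27/172=0.1570, 27/172=0.1570, 5/172=0.0291, 23/172=0.1337, 30/172=0.1744, 3/172=0.0174, 26/172=0.1512, 19/172=0.1105
Σ p₁ᵢp₂ᵢ = 0.004069 + 0.010676 + 0.009153 + 0.002826 + 0.020764 + 0.011859 + 0.002533 + 0.026430 + 0.019315 = 0.107625
Σp_1ᵢ² = 0.0583² + 0.0680² + 0.0583² + 0.0971² + 0.1553² + 0.0680² + 0.1456² + 0.1748² + 0.1748² = 0.003399 + 0.004624 + 0.003399 + 0.009428 + 0.024118 + 0.004624 + 0.021199 + 0.030555 + 0.030555 = 0.131901
Σp_2ᵢ² = 0.0698² + 0.1570² + 0.1570² + 0.0291² + 0.1337² + 0.1744² + 0.0174² + 0.1512² + 0.1105² = 0.004872 + 0.024649 + 0.024649 + 0.000847 + 0.017876 + 0.030415 + 0.000303 + 0.022861 + 0.012210 = 0.138682
O = 0.107625 / √(0.131901 × 0.138682) = 0.107625 / 0.1352490 = 0.7958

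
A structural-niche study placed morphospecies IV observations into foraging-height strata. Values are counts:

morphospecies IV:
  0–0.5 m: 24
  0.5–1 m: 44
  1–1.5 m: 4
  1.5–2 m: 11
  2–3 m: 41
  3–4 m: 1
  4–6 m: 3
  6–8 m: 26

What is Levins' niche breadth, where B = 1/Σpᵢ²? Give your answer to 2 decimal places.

Proportions for morphospecies IV (n=154): 24/154=0.1558, 44/154=0.2857, 4/154=0.0260, 11/154=0.0714, 41/154=0.2662, 1/154=0.0065, 3/154=0.0195, 26/154=0.1688
Σpᵢ² = 0.1558² + 0.2857² + 0.0260² + 0.0714² + 0.2662² + 0.0065² + 0.0195² + 0.1688² = 0.024274 + 0.081624 + 0.000676 + 0.005098 + 0.070862 + 0.000042 + 0.000380 + 0.028493 = 0.211449
B = 1 / 0.211449 = 4.7293

4.73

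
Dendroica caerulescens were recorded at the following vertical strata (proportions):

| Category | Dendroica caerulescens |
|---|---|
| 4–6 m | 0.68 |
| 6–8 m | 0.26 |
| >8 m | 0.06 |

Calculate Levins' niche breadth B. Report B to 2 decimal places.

1.87

Σpᵢ² = 0.68² + 0.26² + 0.06² = 0.4624 + 0.0676 + 0.0036 = 0.5336
B = 1 / 0.5336 = 1.8741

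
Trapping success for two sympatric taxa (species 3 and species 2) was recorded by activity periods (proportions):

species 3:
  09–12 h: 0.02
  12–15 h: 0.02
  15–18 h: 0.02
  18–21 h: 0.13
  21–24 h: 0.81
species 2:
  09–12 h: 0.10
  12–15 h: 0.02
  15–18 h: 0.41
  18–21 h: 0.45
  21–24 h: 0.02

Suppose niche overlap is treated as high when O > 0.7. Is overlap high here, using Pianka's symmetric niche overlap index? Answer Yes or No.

Σ p₁ᵢp₂ᵢ = 0.0020 + 0.0004 + 0.0082 + 0.0585 + 0.0162 = 0.0853
Σp_1ᵢ² = 0.02² + 0.02² + 0.02² + 0.13² + 0.81² = 0.0004 + 0.0004 + 0.0004 + 0.0169 + 0.6561 = 0.6742
Σp_2ᵢ² = 0.10² + 0.02² + 0.41² + 0.45² + 0.02² = 0.0100 + 0.0004 + 0.1681 + 0.2025 + 0.0004 = 0.3814
O = 0.0853 / √(0.6742 × 0.3814) = 0.0853 / 0.50709 = 0.1682
O = 0.1682 < 0.7 → No.

No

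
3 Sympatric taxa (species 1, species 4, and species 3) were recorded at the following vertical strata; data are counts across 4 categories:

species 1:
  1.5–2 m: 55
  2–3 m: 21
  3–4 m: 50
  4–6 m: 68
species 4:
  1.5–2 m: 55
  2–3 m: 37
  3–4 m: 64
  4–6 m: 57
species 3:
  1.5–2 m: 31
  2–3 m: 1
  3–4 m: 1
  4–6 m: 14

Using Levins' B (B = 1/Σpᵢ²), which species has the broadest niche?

species 4

Proportions for species 1 (n=194): 55/194=0.2835, 21/194=0.1082, 50/194=0.2577, 68/194=0.3505
Proportions for species 4 (n=213): 55/213=0.2582, 37/213=0.1737, 64/213=0.3005, 57/213=0.2676
Proportions for species 3 (n=47): 31/47=0.6596, 1/47=0.0213, 1/47=0.0213, 14/47=0.2979
Σp_1ᵢ² = 0.2835² + 0.1082² + 0.2577² + 0.3505² = 0.080372 + 0.011707 + 0.066409 + 0.122850 = 0.281338
B_1 = 1 / 0.281338 = 3.5544
Σp_4ᵢ² = 0.2582² + 0.1737² + 0.3005² + 0.2676² = 0.066667 + 0.030172 + 0.090300 + 0.071610 = 0.258749
B_4 = 1 / 0.258749 = 3.8647
Σp_3ᵢ² = 0.6596² + 0.0213² + 0.0213² + 0.2979² = 0.435072 + 0.000454 + 0.000454 + 0.088744 = 0.524724
B_3 = 1 / 0.524724 = 1.9058
Highest B → broadest niche (most generalist): species 4 (B = 3.86).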